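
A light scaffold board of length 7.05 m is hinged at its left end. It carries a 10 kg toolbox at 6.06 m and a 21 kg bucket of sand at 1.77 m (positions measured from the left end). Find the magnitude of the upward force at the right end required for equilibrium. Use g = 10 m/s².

Sum moments about the left end (the unknown pivot reaction has zero arm there).
Toolbox: 10 × 10 = 100 N down at 6.06 m → arm 6.06 m, τ = 100 × 6.06 = 606 N·m clockwise.
Bucket of sand: 21 × 10 = 210 N down at 1.77 m → arm 1.77 m, τ = 210 × 1.77 = 371.7 N·m clockwise.
Net moment of the loads = 977.7 N·m clockwise.
The upward force F acts at the right end, arm 7.05 m, giving F × 7.05 counterclockwise.
Setting net torque to zero: F × 7.05 = 977.7 → F = 977.7 / 7.05 = 139 N.

F ≈ 139 N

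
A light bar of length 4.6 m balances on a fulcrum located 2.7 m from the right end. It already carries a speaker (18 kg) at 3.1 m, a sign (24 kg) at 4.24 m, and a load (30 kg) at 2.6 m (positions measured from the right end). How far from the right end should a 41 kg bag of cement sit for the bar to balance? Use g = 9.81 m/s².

Taking torques about the fulcrum (at 2.7 m from the right end):
Speaker: 18 × 9.81 = 176.6 N down at 3.1 m → arm 0.4 m, τ = 176.6 × 0.4 = 70.64 N·m counterclockwise.
Sign: 24 × 9.81 = 235.4 N down at 4.24 m → arm 1.54 m, τ = 235.4 × 1.54 = 362.5 N·m counterclockwise.
Load: 30 × 9.81 = 294.3 N down at 2.6 m → arm 0.1 m, τ = 294.3 × 0.1 = 29.43 N·m clockwise.
Net moment of existing loads = 403.7 N·m counterclockwise.
The bag of cement weighs 41 × 9.81 = 402.2 N and must supply an equal clockwise moment, so its lever arm about the fulcrum is 403.7 / 402.2 = 1 m.
That puts it at 2.7 − 1 = 1.7 m from the right end.

x ≈ 1.7 m from the right end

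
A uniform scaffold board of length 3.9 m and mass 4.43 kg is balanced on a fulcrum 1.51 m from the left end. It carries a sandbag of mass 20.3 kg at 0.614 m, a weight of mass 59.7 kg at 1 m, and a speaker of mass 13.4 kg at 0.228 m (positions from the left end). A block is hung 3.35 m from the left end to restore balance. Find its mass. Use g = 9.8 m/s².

m ≈ 34.7 kg

About the fulcrum (at 1.51 m from the left end):
Beam weight: 4.43 × 9.8 = 43.41 N down at 1.95 m → arm 0.44 m, τ = 43.41 × 0.44 = 19.1 N·m clockwise.
Sandbag: 20.3 × 9.8 = 198.9 N down at 0.614 m → arm 0.896 m, τ = 198.9 × 0.896 = 178.2 N·m counterclockwise.
Weight: 59.7 × 9.8 = 585.1 N down at 1 m → arm 0.51 m, τ = 585.1 × 0.51 = 298.4 N·m counterclockwise.
Speaker: 13.4 × 9.8 = 131.3 N down at 0.228 m → arm 1.282 m, τ = 131.3 × 1.282 = 168.3 N·m counterclockwise.
Net moment of known loads = 625.8 N·m counterclockwise.
An unknown mass m at 3.35 m has arm 1.84 m; its moment is m·g·1.84 clockwise.
Balancing moments: m × 9.8 × 1.84 = 625.8, giving m = 625.8 / (9.8 × 1.84) = 34.7 kg.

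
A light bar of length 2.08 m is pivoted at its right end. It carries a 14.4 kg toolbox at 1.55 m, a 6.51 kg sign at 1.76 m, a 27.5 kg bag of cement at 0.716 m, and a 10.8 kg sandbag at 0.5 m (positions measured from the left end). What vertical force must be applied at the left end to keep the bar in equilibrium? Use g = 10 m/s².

Choose the right end as the axis so the unknown pivot reaction has zero arm there.
Toolbox: 14.4 × 10 = 144 N down at 1.55 m → arm 0.53 m, τ = 144 × 0.53 = 76.32 N·m counterclockwise.
Sign: 6.51 × 10 = 65.1 N down at 1.76 m → arm 0.32 m, τ = 65.1 × 0.32 = 20.83 N·m counterclockwise.
Bag of cement: 27.5 × 10 = 275 N down at 0.716 m → arm 1.364 m, τ = 275 × 1.364 = 375.1 N·m counterclockwise.
Sandbag: 10.8 × 10 = 108 N down at 0.5 m → arm 1.58 m, τ = 108 × 1.58 = 170.6 N·m counterclockwise.
Net moment of the loads = 642.9 N·m counterclockwise.
The upward force F acts at the left end, arm 2.08 m, giving F × 2.08 clockwise.
Balancing moments: F × 2.08 = 642.9, giving F = 642.9 / 2.08 = 309 N.

F ≈ 309 N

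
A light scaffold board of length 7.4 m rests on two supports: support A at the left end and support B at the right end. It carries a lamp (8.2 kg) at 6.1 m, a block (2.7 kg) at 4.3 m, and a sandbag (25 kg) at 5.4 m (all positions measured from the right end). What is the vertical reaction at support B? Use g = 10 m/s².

Taking torques about support A:
Lamp: 8.2 × 10 = 82 N down at 6.1 m → arm 1.3 m, τ = 82 × 1.3 = 106.6 N·m clockwise.
Block: 2.7 × 10 = 27 N down at 4.3 m → arm 3.1 m, τ = 27 × 3.1 = 83.7 N·m clockwise.
Sandbag: 25 × 10 = 250 N down at 5.4 m → arm 2 m, τ = 250 × 2 = 500 N·m clockwise.
Net load moment about support A = 690.3 N·m clockwise.
Reaction R at support B is upward at 0 m, arm 7.4 m → moment R × 7.4 counterclockwise.
Setting net torque to zero: R × 7.4 = 690.3 → R = 93.3 N.

R_B ≈ 93.3 N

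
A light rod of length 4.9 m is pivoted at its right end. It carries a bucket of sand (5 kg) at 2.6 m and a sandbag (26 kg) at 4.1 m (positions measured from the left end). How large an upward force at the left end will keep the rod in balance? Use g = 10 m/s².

Choose the right end as the axis so the unknown pivot reaction has zero arm there.
Bucket of sand: 5 × 10 = 50 N down at 2.6 m → arm 2.3 m, τ = 50 × 2.3 = 115 N·m counterclockwise.
Sandbag: 26 × 10 = 260 N down at 4.1 m → arm 0.8 m, τ = 260 × 0.8 = 208 N·m counterclockwise.
Net moment of the loads = 323 N·m counterclockwise.
The upward force F acts at the left end, arm 4.9 m, giving F × 4.9 clockwise.
For rotational equilibrium, F × 4.9 = 323, so F = 323 / 4.9 = 65.9 N.

F ≈ 65.9 N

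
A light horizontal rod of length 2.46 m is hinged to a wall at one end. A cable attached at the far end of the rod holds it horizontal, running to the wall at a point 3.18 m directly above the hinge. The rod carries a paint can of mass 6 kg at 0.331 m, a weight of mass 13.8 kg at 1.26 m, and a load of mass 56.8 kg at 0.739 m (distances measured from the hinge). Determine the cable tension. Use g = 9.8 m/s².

T ≈ 309 N

Choose the hinge as the axis so the unknown hinge reaction has zero arm there.
Paint can: 6 × 9.8 = 58.8 N down at 0.331 m → arm 0.331 m, τ = 58.8 × 0.331 = 19.46 N·m clockwise.
Weight: 13.8 × 9.8 = 135.2 N down at 1.26 m → arm 1.26 m, τ = 135.2 × 1.26 = 170.4 N·m clockwise.
Load: 56.8 × 9.8 = 556.6 N down at 0.739 m → arm 0.739 m, τ = 556.6 × 0.739 = 411.3 N·m clockwise.
Total clockwise load moment = 601.2 N·m.
The cable tension T acts at 2.46 m; only its component perpendicular to the rod, T sinθ, produces torque. sinθ = h/√(h²+d²) = 3.18/√(3.18²+2.46²) = 0.791.
Στ = 0 ⇒ T × 2.46 × 0.791 = 601.2 ⇒ T = 601.2 / 1.946 = 309 N.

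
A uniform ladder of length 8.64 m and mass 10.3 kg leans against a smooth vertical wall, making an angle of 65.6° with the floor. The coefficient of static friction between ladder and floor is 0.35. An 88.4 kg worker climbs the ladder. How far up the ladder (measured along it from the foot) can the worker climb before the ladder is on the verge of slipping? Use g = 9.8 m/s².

d ≈ 6.94 m

Taking torques about the foot of the ladder:
Ladder weight 10.3×9.8 = 100.9 N acts at 4.32 m along the ladder; its horizontal arm is 4.32·cos65.6° = 1.785 m → τ = 180.1 N·m clockwise.
Worker weight 88.4×9.8 = 866.3 N at distance d → arm d·cos65.6° → τ = 866.3·d·0.4131 clockwise.
Wall normal N at the top has arm L sinθ = 7.868 m counterclockwise, so Στ = 0 gives N·7.868 = 180.1 + 357.9·d.
ΣFy = 0 ⇒ N_floor = 967.2 N, so the maximum friction is μ_s·N_floor = 0.35×967.2 = 338.5 N. ΣFx = 0 ⇒ N_wall = f, so at the slipping point N = 338.5 N.
Substituting: 338.5×7.868 = 180.1 + 357.9·d ⇒ d = (2663 − 180.1) / 357.9 = 6.94 m.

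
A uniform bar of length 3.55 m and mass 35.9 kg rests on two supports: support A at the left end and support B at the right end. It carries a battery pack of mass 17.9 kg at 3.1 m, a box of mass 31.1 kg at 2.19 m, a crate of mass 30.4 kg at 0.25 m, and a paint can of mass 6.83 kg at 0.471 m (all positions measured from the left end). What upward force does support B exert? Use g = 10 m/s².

R_B ≈ 558 N

Sum moments about support A (its reaction then has zero moment arm).
Beam weight: 35.9 × 10 = 359 N down at 1.775 m → arm 1.775 m, τ = 359 × 1.775 = 637.2 N·m clockwise.
Battery pack: 17.9 × 10 = 179 N down at 3.1 m → arm 3.1 m, τ = 179 × 3.1 = 554.9 N·m clockwise.
Box: 31.1 × 10 = 311 N down at 2.19 m → arm 2.19 m, τ = 311 × 2.19 = 681.1 N·m clockwise.
Crate: 30.4 × 10 = 304 N down at 0.25 m → arm 0.25 m, τ = 304 × 0.25 = 76 N·m clockwise.
Paint can: 6.83 × 10 = 68.3 N down at 0.471 m → arm 0.471 m, τ = 68.3 × 0.471 = 32.17 N·m clockwise.
Net load moment about support A = 1981 N·m clockwise.
Reaction R at support B is upward at 3.55 m, arm 3.55 m → moment R × 3.55 counterclockwise.
Balancing moments: R × 3.55 = 1981, giving R = 558 N.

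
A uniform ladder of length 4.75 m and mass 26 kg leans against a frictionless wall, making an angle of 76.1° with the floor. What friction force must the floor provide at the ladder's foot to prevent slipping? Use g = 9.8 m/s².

Taking torques about the foot of the ladder:
Ladder weight 26×9.8 = 254.8 N acts at 2.375 m along the ladder; its horizontal arm is 2.375·cos76.1° = 0.5705 m → τ = 145.4 N·m clockwise.
Wall normal N acts horizontally at the top; its moment arm is the height L sinθ = 4.75·sin76.1° = 4.611 m, counterclockwise.
Στ = 0 ⇒ N × 4.611 = 145.4 ⇒ N = 31.5 N.
ΣFx = 0: friction at the foot balances the wall's push, so f = N_wall = 31.5 N.

f ≈ 31.5 N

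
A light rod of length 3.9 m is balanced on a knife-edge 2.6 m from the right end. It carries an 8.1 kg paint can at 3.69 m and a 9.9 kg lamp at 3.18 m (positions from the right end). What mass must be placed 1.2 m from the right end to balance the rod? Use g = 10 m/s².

m ≈ 10.4 kg

About the knife-edge (at 2.6 m from the right end):
Paint can: 8.1 × 10 = 81 N down at 3.69 m → arm 1.09 m, τ = 81 × 1.09 = 88.29 N·m counterclockwise.
Lamp: 9.9 × 10 = 99 N down at 3.18 m → arm 0.58 m, τ = 99 × 0.58 = 57.42 N·m counterclockwise.
Net moment of known loads = 145.7 N·m counterclockwise.
An unknown mass m at 1.2 m has arm 1.4 m; its moment is m·g·1.4 clockwise.
Setting net torque to zero: m × 10 × 1.4 = 145.7 → m = 145.7 / (10 × 1.4) = 10.4 kg.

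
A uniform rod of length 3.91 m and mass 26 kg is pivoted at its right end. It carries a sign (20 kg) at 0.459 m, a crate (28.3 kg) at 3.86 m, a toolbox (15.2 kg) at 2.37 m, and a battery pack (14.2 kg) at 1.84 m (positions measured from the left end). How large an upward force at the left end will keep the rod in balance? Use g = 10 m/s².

F ≈ 445 N

Take moments about the right end.
Beam weight: 26 × 10 = 260 N down at 1.955 m → arm 1.955 m, τ = 260 × 1.955 = 508.3 N·m counterclockwise.
Sign: 20 × 10 = 200 N down at 0.459 m → arm 3.451 m, τ = 200 × 3.451 = 690.2 N·m counterclockwise.
Crate: 28.3 × 10 = 283 N down at 3.86 m → arm 0.05 m, τ = 283 × 0.05 = 14.15 N·m counterclockwise.
Toolbox: 15.2 × 10 = 152 N down at 2.37 m → arm 1.54 m, τ = 152 × 1.54 = 234.1 N·m counterclockwise.
Battery pack: 14.2 × 10 = 142 N down at 1.84 m → arm 2.07 m, τ = 142 × 2.07 = 293.9 N·m counterclockwise.
Net moment of the loads = 1741 N·m counterclockwise.
The upward force F acts at the left end, arm 3.91 m, giving F × 3.91 clockwise.
Στ = 0 ⇒ F × 3.91 = 1741 ⇒ F = 1741 / 3.91 = 445 N.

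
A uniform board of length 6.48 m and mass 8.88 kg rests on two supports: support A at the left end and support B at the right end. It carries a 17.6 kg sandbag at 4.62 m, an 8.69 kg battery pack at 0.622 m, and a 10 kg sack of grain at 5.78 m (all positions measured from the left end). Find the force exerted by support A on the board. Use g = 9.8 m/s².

R_A ≈ 181 N

Taking torques about support B:
Beam weight: 8.88 × 9.8 = 87.02 N down at 3.24 m → arm 3.24 m, τ = 87.02 × 3.24 = 281.9 N·m counterclockwise.
Sandbag: 17.6 × 9.8 = 172.5 N down at 4.62 m → arm 1.86 m, τ = 172.5 × 1.86 = 320.9 N·m counterclockwise.
Battery pack: 8.69 × 9.8 = 85.16 N down at 0.622 m → arm 5.858 m, τ = 85.16 × 5.858 = 498.9 N·m counterclockwise.
Sack of grain: 10 × 9.8 = 98 N down at 5.78 m → arm 0.7 m, τ = 98 × 0.7 = 68.6 N·m counterclockwise.
Net load moment about support B = 1170 N·m counterclockwise.
Reaction R at support A is upward at 0 m, arm 6.48 m → moment R × 6.48 clockwise.
Στ = 0 ⇒ R × 6.48 = 1170 ⇒ R = 181 N.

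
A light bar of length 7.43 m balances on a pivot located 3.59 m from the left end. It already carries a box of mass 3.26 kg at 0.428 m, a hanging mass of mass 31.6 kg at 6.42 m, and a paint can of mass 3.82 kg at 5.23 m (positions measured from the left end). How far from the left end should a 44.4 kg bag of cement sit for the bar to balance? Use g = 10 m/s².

x ≈ 1.67 m from the left end

About the pivot (at 3.59 m from the left end):
Box: 3.26 × 10 = 32.6 N down at 0.428 m → arm 3.162 m, τ = 32.6 × 3.162 = 103.1 N·m counterclockwise.
Hanging mass: 31.6 × 10 = 316 N down at 6.42 m → arm 2.83 m, τ = 316 × 2.83 = 894.3 N·m clockwise.
Paint can: 3.82 × 10 = 38.2 N down at 5.23 m → arm 1.64 m, τ = 38.2 × 1.64 = 62.65 N·m clockwise.
Net moment of existing loads = 853.8 N·m clockwise.
The bag of cement weighs 44.4 × 10 = 444 N and must supply an equal counterclockwise moment, so its lever arm about the pivot is 853.8 / 444 = 1.92 m.
That puts it at 3.59 − 1.92 = 1.67 m from the left end.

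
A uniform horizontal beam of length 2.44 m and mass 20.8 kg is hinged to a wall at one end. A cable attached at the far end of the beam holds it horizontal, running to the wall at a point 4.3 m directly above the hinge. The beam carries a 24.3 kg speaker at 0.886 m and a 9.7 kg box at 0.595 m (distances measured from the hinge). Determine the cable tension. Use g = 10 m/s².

About the hinge:
Beam weight: 20.8 × 10 = 208 N down at 1.22 m → arm 1.22 m, τ = 208 × 1.22 = 253.8 N·m clockwise.
Speaker: 24.3 × 10 = 243 N down at 0.886 m → arm 0.886 m, τ = 243 × 0.886 = 215.3 N·m clockwise.
Box: 9.7 × 10 = 97 N down at 0.595 m → arm 0.595 m, τ = 97 × 0.595 = 57.71 N·m clockwise.
Total clockwise load moment = 526.8 N·m.
The cable tension T acts at 2.44 m; only its component perpendicular to the beam, T sinθ, produces torque. sinθ = h/√(h²+d²) = 4.3/√(4.3²+2.44²) = 0.8697.
For rotational equilibrium, T × 2.44 × 0.8697 = 526.8, so T = 526.8 / 2.122 = 248 N.

T ≈ 248 N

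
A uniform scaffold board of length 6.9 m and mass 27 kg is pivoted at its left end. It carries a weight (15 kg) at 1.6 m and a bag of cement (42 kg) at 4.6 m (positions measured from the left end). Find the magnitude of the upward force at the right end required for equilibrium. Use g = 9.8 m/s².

Take moments about the left end.
Beam weight: 27 × 9.8 = 264.6 N down at 3.45 m → arm 3.45 m, τ = 264.6 × 3.45 = 912.9 N·m clockwise.
Weight: 15 × 9.8 = 147 N down at 1.6 m → arm 1.6 m, τ = 147 × 1.6 = 235.2 N·m clockwise.
Bag of cement: 42 × 9.8 = 411.6 N down at 4.6 m → arm 4.6 m, τ = 411.6 × 4.6 = 1893 N·m clockwise.
Net moment of the loads = 3041 N·m clockwise.
The upward force F acts at the right end, arm 6.9 m, giving F × 6.9 counterclockwise.
Στ = 0 ⇒ F × 6.9 = 3041 ⇒ F = 3041 / 6.9 = 441 N.

F ≈ 441 N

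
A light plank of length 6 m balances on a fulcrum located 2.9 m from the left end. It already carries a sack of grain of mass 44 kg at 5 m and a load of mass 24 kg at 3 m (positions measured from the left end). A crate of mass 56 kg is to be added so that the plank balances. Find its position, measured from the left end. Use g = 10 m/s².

x ≈ 1.21 m from the left end

Take moments about the fulcrum (at 2.9 m from the left end).
Sack of grain: 44 × 10 = 440 N down at 5 m → arm 2.1 m, τ = 440 × 2.1 = 924 N·m clockwise.
Load: 24 × 10 = 240 N down at 3 m → arm 0.1 m, τ = 240 × 0.1 = 24 N·m clockwise.
Net moment of existing loads = 948 N·m clockwise.
The crate weighs 56 × 10 = 560 N and must supply an equal counterclockwise moment, so its lever arm about the fulcrum is 948 / 560 = 1.69 m.
That puts it at 2.9 − 1.69 = 1.21 m from the left end.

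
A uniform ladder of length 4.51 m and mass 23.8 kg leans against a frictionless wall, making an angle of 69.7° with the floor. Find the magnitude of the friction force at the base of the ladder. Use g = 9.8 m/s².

Take moments about the foot of the ladder.
Ladder weight 23.8×9.8 = 233.2 N acts at 2.255 m along the ladder; its horizontal arm is 2.255·cos69.7° = 0.7823 m → τ = 182.4 N·m clockwise.
Wall normal N acts horizontally at the top; its moment arm is the height L sinθ = 4.51·sin69.7° = 4.23 m, counterclockwise.
Στ = 0 ⇒ N × 4.23 = 182.4 ⇒ N = 43.1 N.
ΣFx = 0: friction at the foot balances the wall's push, so f = N_wall = 43.1 N.

f ≈ 43.1 N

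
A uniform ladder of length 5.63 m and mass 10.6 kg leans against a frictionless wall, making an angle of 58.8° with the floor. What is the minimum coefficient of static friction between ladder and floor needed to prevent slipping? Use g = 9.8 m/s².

μ_min ≈ 0.303

Take moments about the foot of the ladder.
Ladder weight 10.6×9.8 = 103.9 N acts at 2.815 m along the ladder; its horizontal arm is 2.815·cos58.8° = 1.458 m → τ = 151.5 N·m clockwise.
Wall normal N acts horizontally at the top; its moment arm is the height L sinθ = 5.63·sin58.8° = 4.816 m, counterclockwise.
Στ = 0 ⇒ N × 4.816 = 151.5 ⇒ N = 31.46 N.
ΣFx = 0 ⇒ f = N_wall = 31.46 N. ΣFy = 0 ⇒ N_floor = 103.9 N.
μ_min = f / N_floor = 31.46 / 103.9 = 0.303.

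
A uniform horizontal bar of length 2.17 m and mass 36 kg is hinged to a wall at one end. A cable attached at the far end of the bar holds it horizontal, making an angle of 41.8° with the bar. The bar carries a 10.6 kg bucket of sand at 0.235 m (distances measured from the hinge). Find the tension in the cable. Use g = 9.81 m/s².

T ≈ 282 N

Take moments about the hinge.
Beam weight: 36 × 9.81 = 353.2 N down at 1.085 m → arm 1.085 m, τ = 353.2 × 1.085 = 383.2 N·m clockwise.
Bucket of sand: 10.6 × 9.81 = 104 N down at 0.235 m → arm 0.235 m, τ = 104 × 0.235 = 24.44 N·m clockwise.
Total clockwise load moment = 407.6 N·m.
The cable tension T acts at 2.17 m; only its component perpendicular to the bar, T sinθ, produces torque. sin 41.8° = 0.6665.
Setting net torque to zero: T × 2.17 × 0.6665 = 407.6 → T = 407.6 / 1.446 = 282 N.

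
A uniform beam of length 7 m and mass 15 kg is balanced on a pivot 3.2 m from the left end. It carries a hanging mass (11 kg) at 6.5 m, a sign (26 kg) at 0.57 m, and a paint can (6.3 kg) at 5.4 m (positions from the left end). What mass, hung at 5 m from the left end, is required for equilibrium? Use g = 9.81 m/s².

m ≈ 7.62 kg

Taking torques about the pivot (at 3.2 m from the left end):
Beam weight: 15 × 9.81 = 147.2 N down at 3.5 m → arm 0.3 m, τ = 147.2 × 0.3 = 44.16 N·m clockwise.
Hanging mass: 11 × 9.81 = 107.9 N down at 6.5 m → arm 3.3 m, τ = 107.9 × 3.3 = 356.1 N·m clockwise.
Sign: 26 × 9.81 = 255.1 N down at 0.57 m → arm 2.63 m, τ = 255.1 × 2.63 = 670.9 N·m counterclockwise.
Paint can: 6.3 × 9.81 = 61.8 N down at 5.4 m → arm 2.2 m, τ = 61.8 × 2.2 = 136 N·m clockwise.
Net moment of known loads = 134.6 N·m counterclockwise.
An unknown mass m at 5 m has arm 1.8 m; its moment is m·g·1.8 clockwise.
Balancing moments: m × 9.81 × 1.8 = 134.6, giving m = 134.6 / (9.81 × 1.8) = 7.62 kg.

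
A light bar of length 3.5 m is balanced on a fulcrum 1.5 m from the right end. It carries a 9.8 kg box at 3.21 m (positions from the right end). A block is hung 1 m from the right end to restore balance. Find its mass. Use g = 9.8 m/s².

About the fulcrum (at 1.5 m from the right end):
Box: 9.8 × 9.8 = 96.04 N down at 3.21 m → arm 1.71 m, τ = 96.04 × 1.71 = 164.2 N·m counterclockwise.
Net moment of known loads = 164.2 N·m counterclockwise.
An unknown mass m at 1 m has arm 0.5 m; its moment is m·g·0.5 clockwise.
Στ = 0 ⇒ m × 9.8 × 0.5 = 164.2 ⇒ m = 164.2 / (9.8 × 0.5) = 33.5 kg.

m ≈ 33.5 kg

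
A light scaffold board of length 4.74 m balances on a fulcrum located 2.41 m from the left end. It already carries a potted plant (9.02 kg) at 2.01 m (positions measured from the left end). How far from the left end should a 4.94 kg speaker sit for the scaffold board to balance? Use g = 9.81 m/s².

Taking torques about the fulcrum (at 2.41 m from the left end):
Potted plant: 9.02 × 9.81 = 88.49 N down at 2.01 m → arm 0.4 m, τ = 88.49 × 0.4 = 35.4 N·m counterclockwise.
Net moment of existing loads = 35.4 N·m counterclockwise.
The speaker weighs 4.94 × 9.81 = 48.46 N and must supply an equal clockwise moment, so its lever arm about the fulcrum is 35.4 / 48.46 = 0.73 m.
That puts it at 2.41 + 0.73 = 3.14 m from the left end.

x ≈ 3.14 m from the left end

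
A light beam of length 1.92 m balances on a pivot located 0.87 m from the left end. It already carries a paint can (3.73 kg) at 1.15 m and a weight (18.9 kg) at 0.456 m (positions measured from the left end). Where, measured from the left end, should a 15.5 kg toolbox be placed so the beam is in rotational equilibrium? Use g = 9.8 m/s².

About the pivot (at 0.87 m from the left end):
Paint can: 3.73 × 9.8 = 36.55 N down at 1.15 m → arm 0.28 m, τ = 36.55 × 0.28 = 10.23 N·m clockwise.
Weight: 18.9 × 9.8 = 185.2 N down at 0.456 m → arm 0.414 m, τ = 185.2 × 0.414 = 76.67 N·m counterclockwise.
Net moment of existing loads = 66.44 N·m counterclockwise.
The toolbox weighs 15.5 × 9.8 = 151.9 N and must supply an equal clockwise moment, so its lever arm about the pivot is 66.44 / 151.9 = 0.437 m.
That puts it at 0.87 + 0.437 = 1.31 m from the left end.

x ≈ 1.31 m from the left end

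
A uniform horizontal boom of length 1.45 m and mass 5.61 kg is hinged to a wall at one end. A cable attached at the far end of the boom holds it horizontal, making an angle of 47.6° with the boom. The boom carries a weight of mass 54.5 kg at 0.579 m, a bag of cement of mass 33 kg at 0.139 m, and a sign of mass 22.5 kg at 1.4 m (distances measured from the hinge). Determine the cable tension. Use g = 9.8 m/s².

T ≈ 656 N

Take moments about the hinge.
Beam weight: 5.61 × 9.8 = 54.98 N down at 0.725 m → arm 0.725 m, τ = 54.98 × 0.725 = 39.86 N·m clockwise.
Weight: 54.5 × 9.8 = 534.1 N down at 0.579 m → arm 0.579 m, τ = 534.1 × 0.579 = 309.2 N·m clockwise.
Bag of cement: 33 × 9.8 = 323.4 N down at 0.139 m → arm 0.139 m, τ = 323.4 × 0.139 = 44.95 N·m clockwise.
Sign: 22.5 × 9.8 = 220.5 N down at 1.4 m → arm 1.4 m, τ = 220.5 × 1.4 = 308.7 N·m clockwise.
Total clockwise load moment = 702.7 N·m.
The cable tension T acts at 1.45 m; only its component perpendicular to the boom, T sinθ, produces torque. sin 47.6° = 0.7385.
Setting net torque to zero: T × 1.45 × 0.7385 = 702.7 → T = 702.7 / 1.071 = 656 N.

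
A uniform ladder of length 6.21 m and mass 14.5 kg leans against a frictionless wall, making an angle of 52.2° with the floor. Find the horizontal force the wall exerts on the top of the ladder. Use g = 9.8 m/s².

Taking torques about the foot of the ladder:
Ladder weight 14.5×9.8 = 142.1 N acts at 3.105 m along the ladder; its horizontal arm is 3.105·cos52.2° = 1.903 m → τ = 270.4 N·m clockwise.
Wall normal N acts horizontally at the top; its moment arm is the height L sinθ = 6.21·sin52.2° = 4.907 m, counterclockwise.
Setting net torque to zero: N × 4.907 = 270.4 → N = 55.1 N.

N_wall ≈ 55.1 N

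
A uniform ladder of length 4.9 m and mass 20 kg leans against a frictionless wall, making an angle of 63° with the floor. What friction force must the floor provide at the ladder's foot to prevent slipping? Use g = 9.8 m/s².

Taking torques about the foot of the ladder:
Ladder weight 20×9.8 = 196 N acts at 2.45 m along the ladder; its horizontal arm is 2.45·cos63° = 1.112 m → τ = 218 N·m clockwise.
Wall normal N acts horizontally at the top; its moment arm is the height L sinθ = 4.9·sin63° = 4.366 m, counterclockwise.
For rotational equilibrium, N × 4.366 = 218, so N = 49.9 N.
ΣFx = 0: friction at the foot balances the wall's push, so f = N_wall = 49.9 N.

f ≈ 49.9 N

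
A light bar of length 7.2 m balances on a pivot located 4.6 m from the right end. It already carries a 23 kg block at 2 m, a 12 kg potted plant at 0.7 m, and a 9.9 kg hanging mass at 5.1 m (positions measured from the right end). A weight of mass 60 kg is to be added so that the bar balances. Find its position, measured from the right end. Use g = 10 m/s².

Take moments about the pivot (at 4.6 m from the right end).
Block: 23 × 10 = 230 N down at 2 m → arm 2.6 m, τ = 230 × 2.6 = 598 N·m clockwise.
Potted plant: 12 × 10 = 120 N down at 0.7 m → arm 3.9 m, τ = 120 × 3.9 = 468 N·m clockwise.
Hanging mass: 9.9 × 10 = 99 N down at 5.1 m → arm 0.5 m, τ = 99 × 0.5 = 49.5 N·m counterclockwise.
Net moment of existing loads = 1016 N·m clockwise.
The weight weighs 60 × 10 = 600 N and must supply an equal counterclockwise moment, so its lever arm about the pivot is 1016 / 600 = 1.69 m.
That puts it at 4.6 + 1.69 = 6.29 m from the right end.

x ≈ 6.29 m from the right end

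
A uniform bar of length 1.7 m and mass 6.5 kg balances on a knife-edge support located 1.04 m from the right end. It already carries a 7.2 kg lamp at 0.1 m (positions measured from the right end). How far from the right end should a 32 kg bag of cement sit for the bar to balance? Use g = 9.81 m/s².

x ≈ 1.29 m from the right end

Take moments about the knife-edge support (at 1.04 m from the right end).
Beam weight: 6.5 × 9.81 = 63.77 N down at 0.85 m → arm 0.19 m, τ = 63.77 × 0.19 = 12.12 N·m clockwise.
Lamp: 7.2 × 9.81 = 70.63 N down at 0.1 m → arm 0.94 m, τ = 70.63 × 0.94 = 66.39 N·m clockwise.
Net moment of existing loads = 78.51 N·m clockwise.
The bag of cement weighs 32 × 9.81 = 313.9 N and must supply an equal counterclockwise moment, so its lever arm about the knife-edge support is 78.51 / 313.9 = 0.25 m.
That puts it at 1.04 + 0.25 = 1.29 m from the right end.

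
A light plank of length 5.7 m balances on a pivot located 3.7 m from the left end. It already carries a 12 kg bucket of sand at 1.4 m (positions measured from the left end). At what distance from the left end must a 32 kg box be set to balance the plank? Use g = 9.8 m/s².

Sum moments about the pivot (at 3.7 m from the left end) (the support reaction has zero arm there).
Bucket of sand: 12 × 9.8 = 117.6 N down at 1.4 m → arm 2.3 m, τ = 117.6 × 2.3 = 270.5 N·m counterclockwise.
Net moment of existing loads = 270.5 N·m counterclockwise.
The box weighs 32 × 9.8 = 313.6 N and must supply an equal clockwise moment, so its lever arm about the pivot is 270.5 / 313.6 = 0.863 m.
That puts it at 3.7 + 0.863 = 4.56 m from the left end.

x ≈ 4.56 m from the left end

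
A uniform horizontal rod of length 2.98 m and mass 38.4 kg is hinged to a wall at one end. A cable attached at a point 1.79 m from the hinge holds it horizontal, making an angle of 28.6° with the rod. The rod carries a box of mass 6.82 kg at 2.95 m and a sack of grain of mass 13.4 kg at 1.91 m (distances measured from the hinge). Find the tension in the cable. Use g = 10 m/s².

T ≈ 1200 N

About the hinge:
Beam weight: 38.4 × 10 = 384 N down at 1.49 m → arm 1.49 m, τ = 384 × 1.49 = 572.2 N·m clockwise.
Box: 6.82 × 10 = 68.2 N down at 2.95 m → arm 2.95 m, τ = 68.2 × 2.95 = 201.2 N·m clockwise.
Sack of grain: 13.4 × 10 = 134 N down at 1.91 m → arm 1.91 m, τ = 134 × 1.91 = 255.9 N·m clockwise.
Total clockwise load moment = 1029 N·m.
The cable tension T acts at 1.79 m; only its component perpendicular to the rod, T sinθ, produces torque. sin 28.6° = 0.4787.
Balancing moments: T × 1.79 × 0.4787 = 1029, giving T = 1029 / 0.8569 = 1200 N.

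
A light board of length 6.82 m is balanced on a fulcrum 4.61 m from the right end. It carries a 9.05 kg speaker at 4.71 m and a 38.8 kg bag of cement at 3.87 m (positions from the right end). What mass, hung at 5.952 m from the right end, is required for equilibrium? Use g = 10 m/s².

m ≈ 20.7 kg

Taking torques about the fulcrum (at 4.61 m from the right end):
Speaker: 9.05 × 10 = 90.5 N down at 4.71 m → arm 0.1 m, τ = 90.5 × 0.1 = 9.05 N·m counterclockwise.
Bag of cement: 38.8 × 10 = 388 N down at 3.87 m → arm 0.74 m, τ = 388 × 0.74 = 287.1 N·m clockwise.
Net moment of known loads = 278.1 N·m clockwise.
An unknown mass m at 5.952 m has arm 1.342 m; its moment is m·g·1.342 counterclockwise.
Setting net torque to zero: m × 10 × 1.342 = 278.1 → m = 278.1 / (10 × 1.342) = 20.7 kg.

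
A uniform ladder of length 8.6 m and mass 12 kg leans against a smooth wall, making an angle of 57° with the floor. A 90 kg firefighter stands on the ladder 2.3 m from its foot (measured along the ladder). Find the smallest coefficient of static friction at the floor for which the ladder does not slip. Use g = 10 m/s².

μ_min ≈ 0.191

Take moments about the foot of the ladder.
Ladder weight 12×10 = 120 N acts at 4.3 m along the ladder; its horizontal arm is 4.3·cos57° = 2.342 m → τ = 281 N·m clockwise.
Firefighter: 90×10 = 900 N at 2.3 m → arm 1.253 m → τ = 1128 N·m clockwise.
Wall normal N acts horizontally at the top; its moment arm is the height L sinθ = 8.6·sin57° = 7.213 m, counterclockwise.
Setting net torque to zero: N × 7.213 = 1409 → N = 195.3 N.
ΣFx = 0 ⇒ f = N_wall = 195.3 N. ΣFy = 0 ⇒ N_floor = 1020 N.
μ_min = f / N_floor = 195.3 / 1020 = 0.191.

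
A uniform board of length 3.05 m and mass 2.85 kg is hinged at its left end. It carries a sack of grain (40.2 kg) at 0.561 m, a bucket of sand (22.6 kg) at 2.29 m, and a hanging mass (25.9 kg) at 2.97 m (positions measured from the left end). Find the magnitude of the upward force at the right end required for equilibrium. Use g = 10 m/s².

F ≈ 510 N

Take moments about the left end.
Beam weight: 2.85 × 10 = 28.5 N down at 1.525 m → arm 1.525 m, τ = 28.5 × 1.525 = 43.46 N·m clockwise.
Sack of grain: 40.2 × 10 = 402 N down at 0.561 m → arm 0.561 m, τ = 402 × 0.561 = 225.5 N·m clockwise.
Bucket of sand: 22.6 × 10 = 226 N down at 2.29 m → arm 2.29 m, τ = 226 × 2.29 = 517.5 N·m clockwise.
Hanging mass: 25.9 × 10 = 259 N down at 2.97 m → arm 2.97 m, τ = 259 × 2.97 = 769.2 N·m clockwise.
Net moment of the loads = 1556 N·m clockwise.
The upward force F acts at the right end, arm 3.05 m, giving F × 3.05 counterclockwise.
Στ = 0 ⇒ F × 3.05 = 1556 ⇒ F = 1556 / 3.05 = 510 N.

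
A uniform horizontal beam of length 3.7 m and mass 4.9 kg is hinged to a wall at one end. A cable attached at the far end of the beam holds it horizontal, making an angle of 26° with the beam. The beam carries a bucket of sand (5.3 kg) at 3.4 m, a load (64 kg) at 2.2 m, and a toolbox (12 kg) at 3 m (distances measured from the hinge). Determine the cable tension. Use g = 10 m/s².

T ≈ 1260 N

About the hinge:
Beam weight: 4.9 × 10 = 49 N down at 1.85 m → arm 1.85 m, τ = 49 × 1.85 = 90.65 N·m clockwise.
Bucket of sand: 5.3 × 10 = 53 N down at 3.4 m → arm 3.4 m, τ = 53 × 3.4 = 180.2 N·m clockwise.
Load: 64 × 10 = 640 N down at 2.2 m → arm 2.2 m, τ = 640 × 2.2 = 1408 N·m clockwise.
Toolbox: 12 × 10 = 120 N down at 3 m → arm 3 m, τ = 120 × 3 = 360 N·m clockwise.
Total clockwise load moment = 2039 N·m.
The cable tension T acts at 3.7 m; only its component perpendicular to the beam, T sinθ, produces torque. sin 26° = 0.4384.
For rotational equilibrium, T × 3.7 × 0.4384 = 2039, so T = 2039 / 1.622 = 1260 N.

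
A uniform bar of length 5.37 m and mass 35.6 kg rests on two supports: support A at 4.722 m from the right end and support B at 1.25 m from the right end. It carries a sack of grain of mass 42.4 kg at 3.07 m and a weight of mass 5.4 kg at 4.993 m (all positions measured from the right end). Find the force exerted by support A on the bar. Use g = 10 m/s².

About support B:
Beam weight: 35.6 × 10 = 356 N down at 2.685 m → arm 1.435 m, τ = 356 × 1.435 = 510.9 N·m counterclockwise.
Sack of grain: 42.4 × 10 = 424 N down at 3.07 m → arm 1.82 m, τ = 424 × 1.82 = 771.7 N·m counterclockwise.
Weight: 5.4 × 10 = 54 N down at 4.993 m → arm 3.743 m, τ = 54 × 3.743 = 202.1 N·m counterclockwise.
Net load moment about support B = 1485 N·m counterclockwise.
Reaction R at support A is upward at 4.722 m, arm 3.472 m → moment R × 3.472 clockwise.
Balancing moments: R × 3.472 = 1485, giving R = 428 N.

R_A ≈ 428 N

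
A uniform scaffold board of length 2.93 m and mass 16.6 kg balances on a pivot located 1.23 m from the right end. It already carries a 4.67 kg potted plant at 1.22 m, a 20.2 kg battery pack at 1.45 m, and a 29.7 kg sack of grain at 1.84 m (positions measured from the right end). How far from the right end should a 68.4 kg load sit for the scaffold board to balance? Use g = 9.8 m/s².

About the pivot (at 1.23 m from the right end):
Beam weight: 16.6 × 9.8 = 162.7 N down at 1.465 m → arm 0.235 m, τ = 162.7 × 0.235 = 38.23 N·m counterclockwise.
Potted plant: 4.67 × 9.8 = 45.77 N down at 1.22 m → arm 0.01 m, τ = 45.77 × 0.01 = 0.4577 N·m clockwise.
Battery pack: 20.2 × 9.8 = 198 N down at 1.45 m → arm 0.22 m, τ = 198 × 0.22 = 43.56 N·m counterclockwise.
Sack of grain: 29.7 × 9.8 = 291.1 N down at 1.84 m → arm 0.61 m, τ = 291.1 × 0.61 = 177.6 N·m counterclockwise.
Net moment of existing loads = 258.9 N·m counterclockwise.
The load weighs 68.4 × 9.8 = 670.3 N and must supply an equal clockwise moment, so its lever arm about the pivot is 258.9 / 670.3 = 0.386 m.
That puts it at 1.23 − 0.386 = 0.844 m from the right end.

x ≈ 0.844 m from the right end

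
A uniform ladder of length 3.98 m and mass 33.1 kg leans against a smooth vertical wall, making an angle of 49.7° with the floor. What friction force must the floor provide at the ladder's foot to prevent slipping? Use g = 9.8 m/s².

About the foot of the ladder:
Ladder weight 33.1×9.8 = 324.4 N acts at 1.99 m along the ladder; its horizontal arm is 1.99·cos49.7° = 1.287 m → τ = 417.5 N·m clockwise.
Wall normal N acts horizontally at the top; its moment arm is the height L sinθ = 3.98·sin49.7° = 3.035 m, counterclockwise.
Balancing moments: N × 3.035 = 417.5, giving N = 138 N.
ΣFx = 0: friction at the foot balances the wall's push, so f = N_wall = 138 N.

f ≈ 138 N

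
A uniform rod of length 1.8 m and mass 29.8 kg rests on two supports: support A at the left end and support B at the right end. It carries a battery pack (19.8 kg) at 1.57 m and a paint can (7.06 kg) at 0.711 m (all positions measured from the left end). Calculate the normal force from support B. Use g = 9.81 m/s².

Take moments about support A.
Beam weight: 29.8 × 9.81 = 292.3 N down at 0.9 m → arm 0.9 m, τ = 292.3 × 0.9 = 263.1 N·m clockwise.
Battery pack: 19.8 × 9.81 = 194.2 N down at 1.57 m → arm 1.57 m, τ = 194.2 × 1.57 = 304.9 N·m clockwise.
Paint can: 7.06 × 9.81 = 69.26 N down at 0.711 m → arm 0.711 m, τ = 69.26 × 0.711 = 49.24 N·m clockwise.
Net load moment about support A = 617.2 N·m clockwise.
Reaction R at support B is upward at 1.8 m, arm 1.8 m → moment R × 1.8 counterclockwise.
Στ = 0 ⇒ R × 1.8 = 617.2 ⇒ R = 343 N.

R_B ≈ 343 N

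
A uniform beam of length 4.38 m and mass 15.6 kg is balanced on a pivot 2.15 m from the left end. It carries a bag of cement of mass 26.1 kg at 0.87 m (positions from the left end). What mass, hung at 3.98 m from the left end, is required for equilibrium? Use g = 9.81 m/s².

Taking torques about the pivot (at 2.15 m from the left end):
Beam weight: 15.6 × 9.81 = 153 N down at 2.19 m → arm 0.04 m, τ = 153 × 0.04 = 6.12 N·m clockwise.
Bag of cement: 26.1 × 9.81 = 256 N down at 0.87 m → arm 1.28 m, τ = 256 × 1.28 = 327.7 N·m counterclockwise.
Net moment of known loads = 321.6 N·m counterclockwise.
An unknown mass m at 3.98 m has arm 1.83 m; its moment is m·g·1.83 clockwise.
Balancing moments: m × 9.81 × 1.83 = 321.6, giving m = 321.6 / (9.81 × 1.83) = 17.9 kg.

m ≈ 17.9 kg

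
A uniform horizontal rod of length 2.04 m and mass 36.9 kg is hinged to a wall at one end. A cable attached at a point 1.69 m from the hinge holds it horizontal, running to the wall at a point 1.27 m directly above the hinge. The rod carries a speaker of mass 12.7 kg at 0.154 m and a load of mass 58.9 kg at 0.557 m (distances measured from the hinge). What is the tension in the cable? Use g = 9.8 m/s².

T ≈ 699 N

Taking torques about the hinge:
Beam weight: 36.9 × 9.8 = 361.6 N down at 1.02 m → arm 1.02 m, τ = 361.6 × 1.02 = 368.8 N·m clockwise.
Speaker: 12.7 × 9.8 = 124.5 N down at 0.154 m → arm 0.154 m, τ = 124.5 × 0.154 = 19.17 N·m clockwise.
Load: 58.9 × 9.8 = 577.2 N down at 0.557 m → arm 0.557 m, τ = 577.2 × 0.557 = 321.5 N·m clockwise.
Total clockwise load moment = 709.5 N·m.
The cable tension T acts at 1.69 m; only its component perpendicular to the rod, T sinθ, produces torque. sinθ = h/√(h²+d²) = 1.27/√(1.27²+1.69²) = 0.6008.
For rotational equilibrium, T × 1.69 × 0.6008 = 709.5, so T = 709.5 / 1.015 = 699 N.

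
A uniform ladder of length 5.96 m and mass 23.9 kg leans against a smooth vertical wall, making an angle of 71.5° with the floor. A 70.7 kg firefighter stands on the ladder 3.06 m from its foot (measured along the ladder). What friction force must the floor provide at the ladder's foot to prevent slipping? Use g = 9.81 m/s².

f ≈ 158 N

Taking torques about the foot of the ladder:
Ladder weight 23.9×9.81 = 234.5 N acts at 2.98 m along the ladder; its horizontal arm is 2.98·cos71.5° = 0.9456 m → τ = 221.7 N·m clockwise.
Firefighter: 70.7×9.81 = 693.6 N at 3.06 m → arm 0.971 m → τ = 673.5 N·m clockwise.
Wall normal N acts horizontally at the top; its moment arm is the height L sinθ = 5.96·sin71.5° = 5.652 m, counterclockwise.
Balancing moments: N × 5.652 = 895.2, giving N = 158 N.
ΣFx = 0: friction at the foot balances the wall's push, so f = N_wall = 158 N.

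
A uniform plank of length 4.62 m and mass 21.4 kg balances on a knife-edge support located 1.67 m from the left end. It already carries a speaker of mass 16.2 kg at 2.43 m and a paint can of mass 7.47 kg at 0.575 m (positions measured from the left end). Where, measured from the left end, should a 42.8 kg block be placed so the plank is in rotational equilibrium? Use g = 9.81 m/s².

Taking torques about the knife-edge support (at 1.67 m from the left end):
Beam weight: 21.4 × 9.81 = 209.9 N down at 2.31 m → arm 0.64 m, τ = 209.9 × 0.64 = 134.3 N·m clockwise.
Speaker: 16.2 × 9.81 = 158.9 N down at 2.43 m → arm 0.76 m, τ = 158.9 × 0.76 = 120.8 N·m clockwise.
Paint can: 7.47 × 9.81 = 73.28 N down at 0.575 m → arm 1.095 m, τ = 73.28 × 1.095 = 80.24 N·m counterclockwise.
Net moment of existing loads = 174.9 N·m clockwise.
The block weighs 42.8 × 9.81 = 419.9 N and must supply an equal counterclockwise moment, so its lever arm about the knife-edge support is 174.9 / 419.9 = 0.417 m.
That puts it at 1.67 − 0.417 = 1.25 m from the left end.

x ≈ 1.25 m from the left end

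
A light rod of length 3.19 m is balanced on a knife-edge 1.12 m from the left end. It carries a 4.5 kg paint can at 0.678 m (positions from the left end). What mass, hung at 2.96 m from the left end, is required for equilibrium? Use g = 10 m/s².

m ≈ 1.08 kg

Choose the knife-edge (at 1.12 m from the left end) as the axis so the support reaction has zero arm there.
Paint can: 4.5 × 10 = 45 N down at 0.678 m → arm 0.442 m, τ = 45 × 0.442 = 19.89 N·m counterclockwise.
Net moment of known loads = 19.89 N·m counterclockwise.
An unknown mass m at 2.96 m has arm 1.84 m; its moment is m·g·1.84 clockwise.
Στ = 0 ⇒ m × 10 × 1.84 = 19.89 ⇒ m = 19.89 / (10 × 1.84) = 1.08 kg.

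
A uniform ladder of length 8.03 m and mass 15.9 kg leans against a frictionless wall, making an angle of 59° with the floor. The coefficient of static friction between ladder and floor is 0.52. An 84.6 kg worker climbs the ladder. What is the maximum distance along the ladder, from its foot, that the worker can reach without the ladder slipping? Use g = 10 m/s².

d ≈ 7.5 m

Sum moments about the foot of the ladder (the floor normal and friction both act there and drop out).
Ladder weight 15.9×10 = 159 N acts at 4.015 m along the ladder; its horizontal arm is 4.015·cos59° = 2.068 m → τ = 328.8 N·m clockwise.
Worker weight 84.6×10 = 846 N at distance d → arm d·cos59° → τ = 846·d·0.515 clockwise.
Wall normal N at the top has arm L sinθ = 6.883 m counterclockwise, so Στ = 0 gives N·6.883 = 328.8 + 435.7·d.
ΣFy = 0 ⇒ N_floor = 1005 N, so the maximum friction is μ_s·N_floor = 0.52×1005 = 522.6 N. ΣFx = 0 ⇒ N_wall = f, so at the slipping point N = 522.6 N.
Substituting: 522.6×6.883 = 328.8 + 435.7·d ⇒ d = (3597 − 328.8) / 435.7 = 7.5 m.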